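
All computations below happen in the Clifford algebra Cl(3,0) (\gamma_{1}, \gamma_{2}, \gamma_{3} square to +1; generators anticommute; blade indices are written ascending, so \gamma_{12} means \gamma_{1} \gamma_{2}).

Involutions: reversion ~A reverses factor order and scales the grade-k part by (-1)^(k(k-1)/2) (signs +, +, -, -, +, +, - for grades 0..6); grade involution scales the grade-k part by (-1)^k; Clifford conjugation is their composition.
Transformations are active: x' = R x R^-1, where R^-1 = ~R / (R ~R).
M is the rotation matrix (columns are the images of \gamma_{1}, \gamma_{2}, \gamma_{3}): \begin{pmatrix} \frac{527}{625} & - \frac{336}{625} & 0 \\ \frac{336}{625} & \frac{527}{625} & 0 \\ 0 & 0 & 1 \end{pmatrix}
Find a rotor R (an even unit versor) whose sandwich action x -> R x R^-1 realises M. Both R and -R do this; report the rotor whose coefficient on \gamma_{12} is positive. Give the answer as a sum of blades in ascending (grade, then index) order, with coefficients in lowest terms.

Method: write R = a + b12*\gamma_{12} + b13*\gamma_{13} + b23*\gamma_{23} with a^2 + b12^2 + b13^2 + b23^2 = 1 (so R^-1 = ~R). Expanding the columns R e_j ~R gives tr M = 4a^2 - 1 and, from the antisymmetric part, M21 - M12 = -4a*b12, M13 - M31 = 4a*b13, M32 - M23 = -4a*b23.
Here tr M = \frac{1679}{625}, so a^2 = (1 + tr M)/4 = \frac{576}{625} and a = ±\frac{24}{25}. Taking a = \frac{24}{25}: M21 - M12 = \frac{672}{625}, M13 - M31 = 0, M32 - M23 = 0, giving b12 = -\frac{7}{25}, b13 = 0, b23 = 0, i.e. R = \frac{24}{25} - \frac{7}{25} \gamma_{12}.
Its \gamma_{12} coefficient is negative, so report the other preimage -R.
Answer: -\frac{24}{25} + \frac{7}{25} \gamma_{12}. Sheet selection: the two-to-one cover makes ±R indistinguishable at the matrix level (trace \frac{1679}{625}), so uniqueness comes from the required sign on \gamma_{12}.


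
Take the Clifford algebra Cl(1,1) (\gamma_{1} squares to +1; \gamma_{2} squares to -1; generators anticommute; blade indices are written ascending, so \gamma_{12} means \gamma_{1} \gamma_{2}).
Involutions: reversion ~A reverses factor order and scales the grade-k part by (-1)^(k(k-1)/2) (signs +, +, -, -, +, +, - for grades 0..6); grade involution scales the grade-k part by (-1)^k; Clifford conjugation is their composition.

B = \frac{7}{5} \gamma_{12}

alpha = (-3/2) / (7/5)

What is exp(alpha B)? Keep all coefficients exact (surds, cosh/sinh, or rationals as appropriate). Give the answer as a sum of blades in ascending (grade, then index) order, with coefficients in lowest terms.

B^2 = (\frac{7}{5})^2*(\gamma_{12})^2 = \frac{49}{25}*(+1) = \frac{49}{25} (a basis 2-blade squares to minus the product of its generators' squares).
B^2 = \frac{49}{25} — B^2 > 0, so the exponential closes hyperbolically: l = \frac{7}{5}, alpha*l = - \frac{3}{2}, so exp(alpha B) = cosh(- \frac{3}{2}) + (sinh(- \frac{3}{2})/(\frac{7}{5}))*B = \cosh{\left(\frac{3}{2} \right)} + (- \frac{5 \sinh{\left(\frac{3}{2} \right)}}{7})*B.
Answer: \cosh{\left(\frac{3}{2} \right)} - \sinh{\left(\frac{3}{2} \right)} \gamma_{12}


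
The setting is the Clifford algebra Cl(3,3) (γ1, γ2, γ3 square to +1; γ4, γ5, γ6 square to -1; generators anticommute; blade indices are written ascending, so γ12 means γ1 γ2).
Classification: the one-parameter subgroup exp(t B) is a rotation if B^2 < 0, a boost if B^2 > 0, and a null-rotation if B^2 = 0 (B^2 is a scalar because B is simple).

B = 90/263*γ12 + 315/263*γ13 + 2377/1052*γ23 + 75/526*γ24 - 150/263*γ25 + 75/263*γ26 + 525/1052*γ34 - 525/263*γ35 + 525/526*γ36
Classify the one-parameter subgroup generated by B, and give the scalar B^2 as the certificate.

B^2 term by term: the squares give (90/263)^2*(γ12)^2 + (315/263)^2*(γ13)^2 + (2377/1052)^2*(γ23)^2 + (75/526)^2*(γ24)^2 + (-150/263)^2*(γ25)^2 + (75/263)^2*(γ26)^2 + (525/1052)^2*(γ34)^2 + (-525/263)^2*(γ35)^2 + (525/526)^2*(γ36)^2 = 8100/69169*(-1) + 99225/69169*(-1) + 5650129/1106704*(-1) + 5625/276676*(+1) + 22500/69169*(+1) + 5625/69169*(+1) + 275625/1106704*(+1) + 275625/69169*(+1) + 275625/276676*(+1) = -1 (each basis 2-blade squares to minus the product of its generators' squares); cross terms between blades sharing an index anticommute and cancel; the commuting (index-disjoint) pairs give grade-4 terms 2*c*c'*(blade product), which cancel blade by blade — γ1234: 23625/69169 - 23625/69169 = 0; γ1235: -94500/69169 + 94500/69169 = 0; γ1236: 47250/69169 - 47250/69169 = 0; γ2345: 39375/69169 - 39375/69169 = 0; γ2346: -39375/138338 + 39375/138338 = 0; γ2356: 78750/69169 - 78750/69169 = 0 — confirming B is simple. So B^2 = -1.
Answer: rotation, certificate B^2 = -1. Because -1 is invariant under every versor sandwich, the classification follows from its sign alone.


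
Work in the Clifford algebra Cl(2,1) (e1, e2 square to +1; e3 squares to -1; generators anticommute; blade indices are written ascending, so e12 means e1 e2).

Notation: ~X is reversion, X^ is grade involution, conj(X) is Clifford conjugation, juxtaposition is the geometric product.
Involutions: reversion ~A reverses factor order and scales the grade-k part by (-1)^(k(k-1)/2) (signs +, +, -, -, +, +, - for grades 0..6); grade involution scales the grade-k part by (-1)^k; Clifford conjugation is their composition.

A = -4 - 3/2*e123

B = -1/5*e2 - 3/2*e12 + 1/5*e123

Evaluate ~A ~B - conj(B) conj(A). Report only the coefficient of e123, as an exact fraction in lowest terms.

first term: -3/10 + 4/5*e2 - 9/4*e3 - 6*e12 + 3/10*e13 + 4/5*e123
second term: -3/10 - 4/5*e2 + 9/4*e3 - 6*e12 + 3/10*e13 - 4/5*e123
Answer: 8/5


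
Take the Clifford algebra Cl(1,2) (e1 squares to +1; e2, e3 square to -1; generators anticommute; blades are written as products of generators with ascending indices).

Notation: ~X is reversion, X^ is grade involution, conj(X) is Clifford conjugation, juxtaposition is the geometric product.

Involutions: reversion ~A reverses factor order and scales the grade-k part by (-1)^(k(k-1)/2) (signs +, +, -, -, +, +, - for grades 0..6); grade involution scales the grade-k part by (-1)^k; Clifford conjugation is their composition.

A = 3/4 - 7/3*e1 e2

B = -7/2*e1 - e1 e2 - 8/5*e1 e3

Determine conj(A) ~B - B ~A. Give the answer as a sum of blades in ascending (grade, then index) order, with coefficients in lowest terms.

first term: 7/3 - 21/8*e1 + 49/6*e2 + 3/4*e1 e2 + 6/5*e1 e3 - 56/15*e2 e3
second term: -7/3 - 21/8*e1 - 49/6*e2 - 3/4*e1 e2 - 6/5*e1 e3 - 56/15*e2 e3
Answer: 14/3 + 49/3*e2 + 3/2*e1 e2 + 12/5*e1 e3


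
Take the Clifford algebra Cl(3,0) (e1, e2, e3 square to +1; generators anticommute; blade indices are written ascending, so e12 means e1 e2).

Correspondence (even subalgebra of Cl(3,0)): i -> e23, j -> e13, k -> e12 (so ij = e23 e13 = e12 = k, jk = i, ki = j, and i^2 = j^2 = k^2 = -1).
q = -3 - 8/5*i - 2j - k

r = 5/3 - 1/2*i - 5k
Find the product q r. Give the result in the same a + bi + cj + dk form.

In blades: q = -3 - e12 - 2*e13 - 8/5*e23, r = 5/3 - 5*e12 - 1/2*e23.
Distribute q over r term by term (generator squares from the signature, products reordered to ascending indices): (-3)*r = -5 + 15*e12 + 3/2*e23; (-e12)*r = -5 - 5/3*e12 + 1/2*e13; (-2*e13)*r = -e12 - 10/3*e13 + 10*e23; (-8/5*e23)*r = -4/5 - 8*e13 - 8/3*e23.
Sum: -54/5 + 37/3*e12 - 65/6*e13 + 53/6*e23; translating back through the correspondence:
Answer: -54/5 + 53/6*i - 65/6*j + 37/3*k


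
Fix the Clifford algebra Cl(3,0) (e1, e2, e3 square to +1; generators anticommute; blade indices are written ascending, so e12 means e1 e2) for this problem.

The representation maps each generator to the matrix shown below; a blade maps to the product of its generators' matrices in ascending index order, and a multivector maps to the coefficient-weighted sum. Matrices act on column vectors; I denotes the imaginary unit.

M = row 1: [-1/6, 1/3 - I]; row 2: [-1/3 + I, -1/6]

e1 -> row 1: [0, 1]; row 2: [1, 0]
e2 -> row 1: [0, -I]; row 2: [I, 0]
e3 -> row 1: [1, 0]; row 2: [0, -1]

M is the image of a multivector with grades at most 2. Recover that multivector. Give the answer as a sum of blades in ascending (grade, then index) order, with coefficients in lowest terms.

Method: 1, rho(e1), rho(e2), rho(e3) form a trace-orthogonal basis of the 2x2 complex matrices (tr(X Y) = 2 if X = Y, else 0), so M = m0*1 + m1*rho(e1) + m2*rho(e2) + m3*rho(e3) with m0 = tr(M)/2 = -1/6, m1 = tr(M rho(e1))/2 = 0, m2 = tr(M rho(e2))/2 = 1 + I/3, m3 = tr(M rho(e3))/2 = 0.
Multiplying table entries, the bivector images are rho(e12) = I*rho(e3), rho(e13) = -I*rho(e2), rho(e23) = I*rho(e1); with real blade coefficients the real parts of m0..m3 are the coefficients of 1, e1, e2, e3 and the imaginary parts give the bivectors (e23: Im m1, e13: -Im m2, e12: Im m3).
Answer: -1/6 + e2 - 1/3*e13


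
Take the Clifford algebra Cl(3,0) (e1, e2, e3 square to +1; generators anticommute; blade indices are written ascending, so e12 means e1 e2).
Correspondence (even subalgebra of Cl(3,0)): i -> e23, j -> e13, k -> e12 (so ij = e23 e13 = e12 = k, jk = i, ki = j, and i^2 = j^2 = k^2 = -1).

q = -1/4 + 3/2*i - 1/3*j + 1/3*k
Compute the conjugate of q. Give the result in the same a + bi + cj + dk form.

In blades: q = -1/4 + 1/3*e12 - 1/3*e13 + 3/2*e23.
Quaternion conjugation is reversion on the even subalgebra: the scalar is fixed and every grade-2 blade flips sign, giving -1/4 - 1/3*e12 + 1/3*e13 - 3/2*e23; translating back:
Answer: -1/4 - 3/2*i + 1/3*j - 1/3*k


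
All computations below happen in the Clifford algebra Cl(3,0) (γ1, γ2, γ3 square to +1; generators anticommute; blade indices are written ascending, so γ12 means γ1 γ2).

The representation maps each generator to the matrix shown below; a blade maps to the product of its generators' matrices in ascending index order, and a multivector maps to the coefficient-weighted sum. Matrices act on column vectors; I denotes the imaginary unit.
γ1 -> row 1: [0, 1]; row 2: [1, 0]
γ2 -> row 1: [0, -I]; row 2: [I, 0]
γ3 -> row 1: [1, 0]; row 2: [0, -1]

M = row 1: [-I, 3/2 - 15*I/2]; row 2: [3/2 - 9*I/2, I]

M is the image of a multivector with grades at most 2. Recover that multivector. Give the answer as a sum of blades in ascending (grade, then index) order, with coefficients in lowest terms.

Method: 1, rho(γ1), rho(γ2), rho(γ3) form a trace-orthogonal basis of the 2x2 complex matrices (tr(X Y) = 2 if X = Y, else 0), so M = m0*1 + m1*rho(γ1) + m2*rho(γ2) + m3*rho(γ3) with m0 = tr(M)/2 = 0, m1 = tr(M rho(γ1))/2 = 3/2 - 6*I, m2 = tr(M rho(γ2))/2 = 3/2, m3 = tr(M rho(γ3))/2 = -I.
Multiplying table entries, the bivector images are rho(γ12) = I*rho(γ3), rho(γ13) = -I*rho(γ2), rho(γ23) = I*rho(γ1); with real blade coefficients the real parts of m0..m3 are the coefficients of 1, γ1, γ2, γ3 and the imaginary parts give the bivectors (γ23: Im m1, γ13: -Im m2, γ12: Im m3).
Answer: 3/2*γ1 + 3/2*γ2 - γ12 - 6*γ23


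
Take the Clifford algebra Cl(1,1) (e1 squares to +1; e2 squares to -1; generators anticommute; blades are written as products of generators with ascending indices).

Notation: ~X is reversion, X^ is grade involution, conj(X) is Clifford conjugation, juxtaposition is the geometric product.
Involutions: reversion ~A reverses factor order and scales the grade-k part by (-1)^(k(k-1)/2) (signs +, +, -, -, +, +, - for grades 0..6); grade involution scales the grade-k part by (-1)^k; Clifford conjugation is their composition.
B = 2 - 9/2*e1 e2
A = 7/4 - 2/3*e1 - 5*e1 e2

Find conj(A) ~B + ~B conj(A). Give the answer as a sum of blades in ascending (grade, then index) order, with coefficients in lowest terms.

first term: 26 + 4/3*e1 + 3*e2 + 143/8*e1 e2
second term: 26 + 4/3*e1 - 3*e2 + 143/8*e1 e2
Answer: 52 + 8/3*e1 + 143/4*e1 e2


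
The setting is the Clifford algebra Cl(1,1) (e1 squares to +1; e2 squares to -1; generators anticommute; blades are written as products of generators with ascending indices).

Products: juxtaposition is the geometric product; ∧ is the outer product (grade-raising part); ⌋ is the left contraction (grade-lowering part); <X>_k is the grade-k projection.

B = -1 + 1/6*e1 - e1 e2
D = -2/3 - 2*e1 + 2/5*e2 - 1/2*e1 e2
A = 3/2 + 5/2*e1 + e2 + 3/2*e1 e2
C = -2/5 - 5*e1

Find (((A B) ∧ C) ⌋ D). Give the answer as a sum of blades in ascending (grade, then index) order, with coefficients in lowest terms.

step 1: -31/12 - 13/4*e1 - 15/4*e2 - 19/6*e1 e2
step 2: 31/30 + 853/60*e1 + 3/2*e2 - 1049/60*e1 e2
step 3: -7553/360 - 169/60*e1 - 1339/200*e2 - 31/60*e1 e2
Answer: -7553/360 - 169/60*e1 - 1339/200*e2 - 31/60*e1 e2


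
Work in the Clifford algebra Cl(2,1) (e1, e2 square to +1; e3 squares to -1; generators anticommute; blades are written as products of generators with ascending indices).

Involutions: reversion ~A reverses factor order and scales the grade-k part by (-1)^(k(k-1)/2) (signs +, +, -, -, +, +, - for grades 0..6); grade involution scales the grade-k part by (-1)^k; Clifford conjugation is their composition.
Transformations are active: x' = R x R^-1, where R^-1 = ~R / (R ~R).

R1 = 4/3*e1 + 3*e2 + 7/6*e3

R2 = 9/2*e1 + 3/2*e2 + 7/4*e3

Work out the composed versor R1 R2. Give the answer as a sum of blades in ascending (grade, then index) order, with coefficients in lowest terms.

Distribute over the terms of R1 (each basis-blade product reordered to ascending indices, repeated generators contracted through their squares):
(4/3*e1) R2 = 6 + 2*e1 e2 + 7/3*e1 e3
(3*e2) R2 = 9/2 - 27/2*e1 e2 + 21/4*e2 e3
(7/6*e3) R2 = -49/24 - 21/4*e1 e3 - 7/4*e2 e3
Summing the partial products and collecting blades:
Answer: 203/24 - 23/2*e1 e2 - 35/12*e1 e3 + 7/2*e2 e3


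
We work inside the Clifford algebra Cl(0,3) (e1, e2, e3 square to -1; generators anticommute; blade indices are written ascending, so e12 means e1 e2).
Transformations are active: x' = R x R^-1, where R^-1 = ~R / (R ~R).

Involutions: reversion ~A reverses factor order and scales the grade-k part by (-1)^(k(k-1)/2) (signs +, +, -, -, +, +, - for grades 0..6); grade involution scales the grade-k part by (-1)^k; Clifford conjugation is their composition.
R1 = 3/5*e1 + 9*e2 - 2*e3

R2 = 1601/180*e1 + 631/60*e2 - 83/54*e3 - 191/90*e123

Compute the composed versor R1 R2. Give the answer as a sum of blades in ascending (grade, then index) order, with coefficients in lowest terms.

Distribute over the terms of R1 (each basis-blade product reordered to ascending indices, repeated generators contracted through their squares):
(3/5*e1) R2 = -1601/300 + 631/100*e12 - 83/90*e13 + 191/150*e23
(9*e2) R2 = -1893/20 - 1601/20*e12 - 191/10*e13 - 83/6*e23
(-2*e3) R2 = -83/27 - 191/45*e12 + 1601/90*e13 + 631/30*e23
Summing the partial products and collecting blades:
Answer: -69566/675 - 35093/450*e12 - 67/30*e13 + 1271/150*e23


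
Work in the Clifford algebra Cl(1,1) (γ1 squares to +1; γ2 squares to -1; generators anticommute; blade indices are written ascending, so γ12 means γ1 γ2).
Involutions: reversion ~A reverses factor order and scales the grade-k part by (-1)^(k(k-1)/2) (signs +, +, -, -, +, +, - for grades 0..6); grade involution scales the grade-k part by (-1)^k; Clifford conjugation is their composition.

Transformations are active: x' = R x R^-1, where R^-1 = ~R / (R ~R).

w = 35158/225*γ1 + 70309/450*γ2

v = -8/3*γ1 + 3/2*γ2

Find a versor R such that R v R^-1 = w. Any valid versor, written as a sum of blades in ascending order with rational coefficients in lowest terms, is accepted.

Take R = v + w = 34558/225*γ1 + 35492/225*γ2. Because q(v) = q(w) = 175/36, conjugation by R sends v exactly to w.
Answer: 34558/225*γ1 + 35492/225*γ2


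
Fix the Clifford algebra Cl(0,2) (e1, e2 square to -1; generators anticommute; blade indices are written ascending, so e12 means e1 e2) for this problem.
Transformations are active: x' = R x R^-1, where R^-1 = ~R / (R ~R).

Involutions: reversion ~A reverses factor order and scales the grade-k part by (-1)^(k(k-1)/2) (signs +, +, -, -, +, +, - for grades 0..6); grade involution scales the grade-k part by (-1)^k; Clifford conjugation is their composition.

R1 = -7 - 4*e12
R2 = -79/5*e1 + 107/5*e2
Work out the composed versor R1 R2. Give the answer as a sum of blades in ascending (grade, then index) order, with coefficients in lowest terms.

Distribute over the terms of R1 (each basis-blade product reordered to ascending indices, repeated generators contracted through their squares):
(-7) R2 = 553/5*e1 - 749/5*e2
(-4*e12) R2 = 428/5*e1 + 316/5*e2
Summing the partial products and collecting blades:
Answer: 981/5*e1 - 433/5*e2


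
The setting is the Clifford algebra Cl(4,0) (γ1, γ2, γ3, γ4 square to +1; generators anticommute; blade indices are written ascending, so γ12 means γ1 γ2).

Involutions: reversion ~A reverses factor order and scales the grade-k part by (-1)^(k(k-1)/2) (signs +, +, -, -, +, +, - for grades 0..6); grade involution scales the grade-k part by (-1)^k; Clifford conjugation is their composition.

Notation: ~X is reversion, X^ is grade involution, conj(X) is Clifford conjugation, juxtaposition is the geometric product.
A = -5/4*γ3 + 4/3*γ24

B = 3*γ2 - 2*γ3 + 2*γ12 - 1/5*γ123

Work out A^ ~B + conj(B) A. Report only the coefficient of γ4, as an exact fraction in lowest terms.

first term: -5/2 - 4*γ4 + 1/4*γ12 + 8/3*γ14 - 15/4*γ23 - 5/2*γ123 + 4/15*γ134 + 8/3*γ234
second term: -5/2 - 4*γ4 + 1/4*γ12 - 8/3*γ14 + 15/4*γ23 + 5/2*γ123 + 4/15*γ134 - 8/3*γ234
Answer: -8


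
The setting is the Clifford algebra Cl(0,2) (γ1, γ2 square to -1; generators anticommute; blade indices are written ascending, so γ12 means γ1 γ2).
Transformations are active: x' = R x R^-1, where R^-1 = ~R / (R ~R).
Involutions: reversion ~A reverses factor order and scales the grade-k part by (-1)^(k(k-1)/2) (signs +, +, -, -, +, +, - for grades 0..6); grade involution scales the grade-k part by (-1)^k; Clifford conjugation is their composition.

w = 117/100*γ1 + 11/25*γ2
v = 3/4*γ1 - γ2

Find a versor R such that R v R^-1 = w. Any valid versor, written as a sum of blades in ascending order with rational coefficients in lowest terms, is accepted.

The midline construction: v and w both square to -25/16, so reflecting in their sum 48/25*γ1 - 14/25*γ2 exchanges them.
Answer: 48/25*γ1 - 14/25*γ2


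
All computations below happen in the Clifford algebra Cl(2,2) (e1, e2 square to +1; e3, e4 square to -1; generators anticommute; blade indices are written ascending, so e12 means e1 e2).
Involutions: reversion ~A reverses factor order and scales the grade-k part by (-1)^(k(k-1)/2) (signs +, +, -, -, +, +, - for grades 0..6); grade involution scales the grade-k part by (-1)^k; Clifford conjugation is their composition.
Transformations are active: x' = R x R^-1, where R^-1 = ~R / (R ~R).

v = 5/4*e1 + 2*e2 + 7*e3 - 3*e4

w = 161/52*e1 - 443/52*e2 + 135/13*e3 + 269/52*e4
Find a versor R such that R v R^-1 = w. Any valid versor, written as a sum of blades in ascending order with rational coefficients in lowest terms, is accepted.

Here q(v) = q(w) = -839/16; the classical choice R = v + w = 113/26*e1 - 339/52*e2 + 226/13*e3 + 113/52*e4 then realises v -> w under the sandwich.
Answer: 113/26*e1 - 339/52*e2 + 226/13*e3 + 113/52*e4


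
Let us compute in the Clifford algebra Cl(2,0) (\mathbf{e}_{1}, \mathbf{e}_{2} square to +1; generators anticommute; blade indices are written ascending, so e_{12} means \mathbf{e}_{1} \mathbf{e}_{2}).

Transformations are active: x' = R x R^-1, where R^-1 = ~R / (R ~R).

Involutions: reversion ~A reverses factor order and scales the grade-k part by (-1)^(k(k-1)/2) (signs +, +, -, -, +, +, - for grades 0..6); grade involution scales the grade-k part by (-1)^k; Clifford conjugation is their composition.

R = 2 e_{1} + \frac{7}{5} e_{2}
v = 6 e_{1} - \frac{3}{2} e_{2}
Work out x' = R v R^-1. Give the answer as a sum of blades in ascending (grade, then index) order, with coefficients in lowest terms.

~R = 2 e_{1} + \frac{7}{5} e_{2}, and R ~R = \frac{149}{25}, so R^-1 = ~R / (\frac{149}{25}).
R v = \frac{99}{10} - \frac{57}{5} e_{12}
Answer: \frac{96}{149} e_{1} + \frac{1833}{298} e_{2}


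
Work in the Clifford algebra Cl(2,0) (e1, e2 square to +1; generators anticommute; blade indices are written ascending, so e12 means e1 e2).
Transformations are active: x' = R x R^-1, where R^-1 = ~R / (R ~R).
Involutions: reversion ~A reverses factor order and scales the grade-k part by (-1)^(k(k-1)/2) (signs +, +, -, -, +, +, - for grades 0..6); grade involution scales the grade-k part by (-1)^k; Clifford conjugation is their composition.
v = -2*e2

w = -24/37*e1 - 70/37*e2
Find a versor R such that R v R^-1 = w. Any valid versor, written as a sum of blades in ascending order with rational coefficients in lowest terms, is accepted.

Take R = v + w = -24/37*e1 - 144/37*e2. Because q(v) = q(w) = 4, conjugation by R sends v exactly to w.
Answer: -24/37*e1 - 144/37*e2


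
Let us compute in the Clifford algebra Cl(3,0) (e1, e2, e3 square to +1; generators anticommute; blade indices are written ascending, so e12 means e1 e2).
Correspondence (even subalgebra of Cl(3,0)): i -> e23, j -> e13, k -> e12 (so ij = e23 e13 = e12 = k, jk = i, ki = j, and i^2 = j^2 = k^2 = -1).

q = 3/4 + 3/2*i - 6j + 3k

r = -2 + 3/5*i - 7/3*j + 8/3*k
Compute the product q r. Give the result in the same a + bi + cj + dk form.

In blades: q = 3/4 + 3*e12 - 6*e13 + 3/2*e23, r = -2 + 8/3*e12 - 7/3*e13 + 3/5*e23.
Distribute q over r term by term (generator squares from the signature, products reordered to ascending indices): (3/4)*r = -3/2 + 2*e12 - 7/4*e13 + 9/20*e23; (3*e12)*r = -8 - 6*e12 + 9/5*e13 + 7*e23; (-6*e13)*r = -14 + 18/5*e12 + 12*e13 - 16*e23; (3/2*e23)*r = -9/10 - 7/2*e12 - 4*e13 - 3*e23.
Sum: -122/5 - 39/10*e12 + 161/20*e13 - 231/20*e23; translating back through the correspondence:
Answer: -122/5 - 231/20*i + 161/20*j - 39/10*k


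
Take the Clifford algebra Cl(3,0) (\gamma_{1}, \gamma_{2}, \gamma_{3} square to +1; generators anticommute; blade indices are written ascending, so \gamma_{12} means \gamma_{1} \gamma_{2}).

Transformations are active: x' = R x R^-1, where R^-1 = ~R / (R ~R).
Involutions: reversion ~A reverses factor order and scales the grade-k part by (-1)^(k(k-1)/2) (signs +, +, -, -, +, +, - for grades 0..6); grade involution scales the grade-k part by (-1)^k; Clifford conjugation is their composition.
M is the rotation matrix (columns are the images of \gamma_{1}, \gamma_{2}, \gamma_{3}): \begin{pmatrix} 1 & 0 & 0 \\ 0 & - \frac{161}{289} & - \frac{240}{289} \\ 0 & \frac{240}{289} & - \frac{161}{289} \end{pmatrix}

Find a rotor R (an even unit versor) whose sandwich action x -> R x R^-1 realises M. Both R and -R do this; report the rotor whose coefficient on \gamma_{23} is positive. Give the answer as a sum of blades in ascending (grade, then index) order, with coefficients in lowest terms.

Method: write R = a + b12*\gamma_{12} + b13*\gamma_{13} + b23*\gamma_{23} with a^2 + b12^2 + b13^2 + b23^2 = 1 (so R^-1 = ~R). Expanding the columns R e_j ~R gives tr M = 4a^2 - 1 and, from the antisymmetric part, M21 - M12 = -4a*b12, M13 - M31 = 4a*b13, M32 - M23 = -4a*b23.
Here tr M = -\frac{33}{289}, so a^2 = (1 + tr M)/4 = \frac{64}{289} and a = ±\frac{8}{17}. Taking a = \frac{8}{17}: M21 - M12 = 0, M13 - M31 = 0, M32 - M23 = \frac{480}{289}, giving b12 = 0, b13 = 0, b23 = -\frac{15}{17}, i.e. R = \frac{8}{17} - \frac{15}{17} \gamma_{23}.
Its \gamma_{23} coefficient is negative, so report the other preimage -R.
Answer: -\frac{8}{17} + \frac{15}{17} \gamma_{23}. Note: both R and -R realise this M (trace -\frac{33}{289}); the covering map identifies them, and the \gamma_{23}-coefficient sign is the tie-breaker.


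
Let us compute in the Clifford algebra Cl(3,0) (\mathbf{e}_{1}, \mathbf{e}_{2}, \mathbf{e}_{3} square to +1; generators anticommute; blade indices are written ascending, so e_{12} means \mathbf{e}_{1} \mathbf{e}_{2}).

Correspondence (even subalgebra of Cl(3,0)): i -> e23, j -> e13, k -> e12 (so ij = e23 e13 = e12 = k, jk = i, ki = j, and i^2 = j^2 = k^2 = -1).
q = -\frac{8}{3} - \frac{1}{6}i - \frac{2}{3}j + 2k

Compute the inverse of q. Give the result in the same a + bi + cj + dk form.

In blades: q = -\frac{8}{3} + 2 e_{12} - \frac{2}{3} e_{13} - \frac{1}{6} e_{23}.
With qbar = -\frac{8}{3} - 2 e_{12} + \frac{2}{3} e_{13} + \frac{1}{6} e_{23} (scalar fixed, mapped units negated), q qbar = \frac{139}{12} (the sum of squared coefficients), so q^-1 = qbar / (\frac{139}{12}) = -\frac{32}{139} - \frac{24}{139} e_{12} + \frac{8}{139} e_{13} + \frac{2}{139} e_{23}; translating back:
Answer: -\frac{32}{139} + \frac{2}{139}i + \frac{8}{139}j - \frac{24}{139}k


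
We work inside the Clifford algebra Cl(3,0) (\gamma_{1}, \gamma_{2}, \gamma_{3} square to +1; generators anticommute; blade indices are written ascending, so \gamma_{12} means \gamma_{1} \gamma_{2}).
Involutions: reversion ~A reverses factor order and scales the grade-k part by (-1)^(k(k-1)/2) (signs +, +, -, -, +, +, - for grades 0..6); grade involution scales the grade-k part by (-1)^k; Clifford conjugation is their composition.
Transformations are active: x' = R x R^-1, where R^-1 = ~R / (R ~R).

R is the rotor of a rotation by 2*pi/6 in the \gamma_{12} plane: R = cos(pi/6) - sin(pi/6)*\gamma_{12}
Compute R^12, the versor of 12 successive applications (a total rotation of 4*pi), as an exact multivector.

The rotor phase is half the rotation angle and phases add under composition, so 12 steps in the \gamma_{12} plane accumulate phase 12*(pi/6) = 2 \pi: R^12 = cos(2 \pi) - sin(2 \pi)*\gamma_{12}.
cos(2 \pi) = 1 and sin(2 \pi) = 0, so R^12 = 1. The total rotation 4*pi is 2 full turns, so every vector returns to itself, yet the rotor is +1, back on the identity sheet (an even number of 2*pi turns).
Answer: 1


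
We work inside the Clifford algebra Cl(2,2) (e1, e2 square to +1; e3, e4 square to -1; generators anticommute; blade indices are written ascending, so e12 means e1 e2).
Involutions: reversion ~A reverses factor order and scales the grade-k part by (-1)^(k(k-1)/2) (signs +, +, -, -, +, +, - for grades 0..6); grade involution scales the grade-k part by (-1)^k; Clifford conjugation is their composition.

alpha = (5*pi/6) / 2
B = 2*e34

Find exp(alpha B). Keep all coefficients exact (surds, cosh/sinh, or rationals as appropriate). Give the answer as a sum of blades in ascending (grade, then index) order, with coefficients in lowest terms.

B^2 = (2)^2*(e34)^2 = 4*(-1) = -4 (a basis 2-blade squares to minus the product of its generators' squares).
B^2 = -4 — circular case — the even/odd split gives cos and sin: l = 2, alpha*l = 5*pi/6, so exp(alpha B) = cos(5*pi/6) + (sin(5*pi/6)/2)*B = -sqrt(3)/2 + (1/4)*B.
Answer: -sqrt(3)/2 + 1/2*e34


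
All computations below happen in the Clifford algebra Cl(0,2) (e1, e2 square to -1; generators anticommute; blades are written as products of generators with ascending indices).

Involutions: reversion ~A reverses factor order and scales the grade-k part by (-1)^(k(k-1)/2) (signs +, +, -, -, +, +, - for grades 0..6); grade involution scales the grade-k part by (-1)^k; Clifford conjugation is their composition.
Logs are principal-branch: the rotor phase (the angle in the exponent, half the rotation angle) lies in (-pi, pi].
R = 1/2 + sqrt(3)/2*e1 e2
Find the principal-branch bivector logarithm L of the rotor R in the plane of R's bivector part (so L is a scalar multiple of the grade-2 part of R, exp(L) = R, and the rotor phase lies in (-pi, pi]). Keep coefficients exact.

The scalar part of R is 1/2, which fixes the principal-branch rotor phase; the unit plane is then the bivector part divided by the sine of that phase, and L is that plane scaled by the phase.
Concretely: cos(phase) = 1/2 gives phase = ±pi/3, and since phase/sin(phase) is even the sign is immaterial: L = (phase/sin(phase)) * <R>_2 = (2*sqrt(3)*pi/9) * <R>_2.
Answer: pi/3*e1 e2


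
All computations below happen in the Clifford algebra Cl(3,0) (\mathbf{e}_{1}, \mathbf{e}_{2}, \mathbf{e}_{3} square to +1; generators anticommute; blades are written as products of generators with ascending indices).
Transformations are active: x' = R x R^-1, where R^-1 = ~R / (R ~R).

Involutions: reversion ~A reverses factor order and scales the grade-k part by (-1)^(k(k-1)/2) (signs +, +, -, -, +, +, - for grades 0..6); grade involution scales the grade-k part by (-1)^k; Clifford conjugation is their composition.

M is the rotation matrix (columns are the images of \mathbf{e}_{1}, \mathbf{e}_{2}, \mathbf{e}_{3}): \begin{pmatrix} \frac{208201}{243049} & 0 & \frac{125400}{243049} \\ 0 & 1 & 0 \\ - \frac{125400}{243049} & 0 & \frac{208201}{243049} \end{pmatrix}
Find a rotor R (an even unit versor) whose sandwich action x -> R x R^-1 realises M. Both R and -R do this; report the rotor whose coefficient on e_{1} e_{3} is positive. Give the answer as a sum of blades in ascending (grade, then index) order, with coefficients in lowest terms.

Method: write R = a + b12*e_{1} e_{2} + b13*e_{1} e_{3} + b23*e_{2} e_{3} with a^2 + b12^2 + b13^2 + b23^2 = 1 (so R^-1 = ~R). Expanding the columns R e_j ~R gives tr M = 4a^2 - 1 and, from the antisymmetric part, M21 - M12 = -4a*b12, M13 - M31 = 4a*b13, M32 - M23 = -4a*b23.
Here tr M = \frac{659451}{243049}, so a^2 = (1 + tr M)/4 = \frac{225625}{243049} and a = ±\frac{475}{493}. Taking a = \frac{475}{493}: M21 - M12 = 0, M13 - M31 = \frac{250800}{243049}, M32 - M23 = 0, giving b12 = 0, b13 = \frac{132}{493}, b23 = 0, i.e. R = \frac{475}{493} + \frac{132}{493} e_{1} e_{3}.
Its e_{1} e_{3} coefficient is already positive.
Answer: \frac{475}{493} + \frac{132}{493} e_{1} e_{3}. Why the constraint matters: R and -R act identically through the sandwich — M has trace \frac{659451}{243049} either way — so only the sign condition on e_{1} e_{3} picks one of the two preimages.


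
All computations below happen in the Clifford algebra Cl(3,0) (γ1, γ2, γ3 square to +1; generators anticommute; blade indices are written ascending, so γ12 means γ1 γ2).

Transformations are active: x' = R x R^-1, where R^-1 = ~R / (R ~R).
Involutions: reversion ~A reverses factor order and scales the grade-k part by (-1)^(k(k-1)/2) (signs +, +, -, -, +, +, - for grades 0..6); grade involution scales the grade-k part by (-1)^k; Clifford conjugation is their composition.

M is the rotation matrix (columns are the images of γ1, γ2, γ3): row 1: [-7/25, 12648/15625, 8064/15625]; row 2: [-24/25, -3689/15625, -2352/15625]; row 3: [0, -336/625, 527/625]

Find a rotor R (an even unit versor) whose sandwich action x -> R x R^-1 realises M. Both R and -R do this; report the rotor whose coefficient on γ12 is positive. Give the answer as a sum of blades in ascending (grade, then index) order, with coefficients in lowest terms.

Method: write R = a + b12*γ12 + b13*γ13 + b23*γ23 with a^2 + b12^2 + b13^2 + b23^2 = 1 (so R^-1 = ~R). Expanding the columns R e_j ~R gives tr M = 4a^2 - 1 and, from the antisymmetric part, M21 - M12 = -4a*b12, M13 - M31 = 4a*b13, M32 - M23 = -4a*b23.
Here tr M = 5111/15625, so a^2 = (1 + tr M)/4 = 5184/15625 and a = ±72/125. Taking a = 72/125: M21 - M12 = -27648/15625, M13 - M31 = 8064/15625, M32 - M23 = -6048/15625, giving b12 = 96/125, b13 = 28/125, b23 = 21/125, i.e. R = 72/125 + 96/125*γ12 + 28/125*γ13 + 21/125*γ23.
Its γ12 coefficient is already positive.
Answer: 72/125 + 96/125*γ12 + 28/125*γ13 + 21/125*γ23. Uniqueness: Spin(3) -> SO(3) maps R and -R to the same rotation of trace 5111/15625; fixing the sign of the γ12 coefficient removes the ambiguity.


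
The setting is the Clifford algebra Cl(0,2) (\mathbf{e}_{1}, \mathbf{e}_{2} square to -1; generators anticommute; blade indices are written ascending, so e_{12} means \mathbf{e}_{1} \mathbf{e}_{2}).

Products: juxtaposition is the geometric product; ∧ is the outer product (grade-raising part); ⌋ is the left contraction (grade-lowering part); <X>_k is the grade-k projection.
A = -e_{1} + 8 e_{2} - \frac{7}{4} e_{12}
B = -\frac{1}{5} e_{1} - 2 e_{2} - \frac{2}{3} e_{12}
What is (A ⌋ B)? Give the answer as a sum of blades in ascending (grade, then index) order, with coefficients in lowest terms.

step 1: \frac{439}{30} - \frac{16}{3} e_{1} - \frac{2}{3} e_{2}
Answer: \frac{439}{30} - \frac{16}{3} e_{1} - \frac{2}{3} e_{2}


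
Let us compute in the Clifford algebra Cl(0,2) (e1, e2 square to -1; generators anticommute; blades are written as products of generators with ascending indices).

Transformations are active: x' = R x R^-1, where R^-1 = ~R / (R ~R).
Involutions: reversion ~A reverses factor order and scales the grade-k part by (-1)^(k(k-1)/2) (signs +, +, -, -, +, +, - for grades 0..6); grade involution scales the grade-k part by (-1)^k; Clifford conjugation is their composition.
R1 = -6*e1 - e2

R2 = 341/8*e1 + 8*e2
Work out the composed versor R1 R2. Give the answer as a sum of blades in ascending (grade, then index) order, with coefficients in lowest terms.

Distribute over the terms of R1 (each basis-blade product reordered to ascending indices, repeated generators contracted through their squares):
(-6*e1) R2 = 1023/4 - 48*e1 e2
(-e2) R2 = 8 + 341/8*e1 e2
Summing the partial products and collecting blades:
Answer: 1055/4 - 43/8*e1 e2


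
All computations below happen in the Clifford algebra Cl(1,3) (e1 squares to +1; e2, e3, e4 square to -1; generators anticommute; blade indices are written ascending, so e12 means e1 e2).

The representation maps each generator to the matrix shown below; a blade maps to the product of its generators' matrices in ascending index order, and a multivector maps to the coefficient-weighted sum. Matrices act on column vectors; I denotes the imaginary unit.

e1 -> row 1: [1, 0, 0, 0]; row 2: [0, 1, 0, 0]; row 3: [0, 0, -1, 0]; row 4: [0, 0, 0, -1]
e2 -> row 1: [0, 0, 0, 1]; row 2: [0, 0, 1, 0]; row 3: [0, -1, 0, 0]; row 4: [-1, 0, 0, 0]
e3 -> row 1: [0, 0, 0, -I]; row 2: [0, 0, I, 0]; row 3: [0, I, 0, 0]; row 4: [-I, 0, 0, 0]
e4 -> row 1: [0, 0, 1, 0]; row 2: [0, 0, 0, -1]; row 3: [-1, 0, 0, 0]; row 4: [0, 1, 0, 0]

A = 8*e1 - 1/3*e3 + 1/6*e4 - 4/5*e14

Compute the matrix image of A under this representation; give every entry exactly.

Bivector images (products of the table entries): rho(e14) = rho(e1)rho(e4) = row 1: [0, 0, 1, 0]; row 2: [0, 0, 0, -1]; row 3: [1, 0, 0, 0]; row 4: [0, -1, 0, 0].
M = (8)*rho(e1) + (-1/3)*rho(e3) + (1/6)*rho(e4) + (-4/5)*rho(e14), summed entrywise:
Answer: row 1: [8, 0, -19/30, I/3]; row 2: [0, 8, -I/3, 19/30]; row 3: [-29/30, -I/3, -8, 0]; row 4: [I/3, 29/30, 0, -8]


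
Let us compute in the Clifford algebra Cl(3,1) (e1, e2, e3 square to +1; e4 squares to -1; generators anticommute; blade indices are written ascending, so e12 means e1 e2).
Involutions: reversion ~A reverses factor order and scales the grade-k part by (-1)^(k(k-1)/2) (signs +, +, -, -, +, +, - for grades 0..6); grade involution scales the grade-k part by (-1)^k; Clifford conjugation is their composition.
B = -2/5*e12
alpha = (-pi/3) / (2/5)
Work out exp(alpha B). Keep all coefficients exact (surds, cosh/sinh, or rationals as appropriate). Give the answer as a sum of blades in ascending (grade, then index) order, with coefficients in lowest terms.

B^2 = (-2/5)^2*(e12)^2 = 4/25*(-1) = -4/25 (a basis 2-blade squares to minus the product of its generators' squares).
B^2 = -4/25 — circular case — the even/odd split gives cos and sin: l = 2/5, alpha*l = -pi/3, so exp(alpha B) = cos(-pi/3) + (sin(-pi/3)/(2/5))*B = 1/2 + (-5*sqrt(3)/4)*B.
Answer: 1/2 + sqrt(3)/2*e12


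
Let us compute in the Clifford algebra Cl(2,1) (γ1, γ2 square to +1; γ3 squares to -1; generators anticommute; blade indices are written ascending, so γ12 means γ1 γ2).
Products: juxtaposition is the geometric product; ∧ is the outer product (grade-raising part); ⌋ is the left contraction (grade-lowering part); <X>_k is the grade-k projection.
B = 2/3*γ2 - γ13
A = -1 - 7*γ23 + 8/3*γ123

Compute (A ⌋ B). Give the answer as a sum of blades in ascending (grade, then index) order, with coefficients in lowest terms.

step 1: -2/3*γ2 + γ13
Answer: -2/3*γ2 + γ13


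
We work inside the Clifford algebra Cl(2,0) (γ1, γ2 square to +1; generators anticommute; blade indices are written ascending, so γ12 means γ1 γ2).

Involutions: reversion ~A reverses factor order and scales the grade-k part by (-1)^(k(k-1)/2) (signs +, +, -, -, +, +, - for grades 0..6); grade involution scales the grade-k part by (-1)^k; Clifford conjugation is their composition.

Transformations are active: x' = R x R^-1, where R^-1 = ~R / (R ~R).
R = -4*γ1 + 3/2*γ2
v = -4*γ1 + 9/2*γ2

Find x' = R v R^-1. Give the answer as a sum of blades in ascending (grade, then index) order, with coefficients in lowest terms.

~R = -4*γ1 + 3/2*γ2, and R ~R = 73/4, so R^-1 = ~R / (73/4).
R v = 91/4 - 12*γ12
Answer: -436/73*γ1 - 111/146*γ2


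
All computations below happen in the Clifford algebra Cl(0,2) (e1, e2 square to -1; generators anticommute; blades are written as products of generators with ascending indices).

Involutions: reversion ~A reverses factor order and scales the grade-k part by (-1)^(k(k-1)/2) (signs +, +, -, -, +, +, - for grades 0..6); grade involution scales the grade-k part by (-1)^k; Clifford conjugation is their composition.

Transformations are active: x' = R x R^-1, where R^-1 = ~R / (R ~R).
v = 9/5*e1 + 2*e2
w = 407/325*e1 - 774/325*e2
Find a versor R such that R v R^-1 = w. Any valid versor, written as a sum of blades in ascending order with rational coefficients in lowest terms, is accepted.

R = v + w = 992/325*e1 - 124/325*e2 works: the equal norms (-181/25) guarantee its sandwich swaps v into w.
Answer: 992/325*e1 - 124/325*e2


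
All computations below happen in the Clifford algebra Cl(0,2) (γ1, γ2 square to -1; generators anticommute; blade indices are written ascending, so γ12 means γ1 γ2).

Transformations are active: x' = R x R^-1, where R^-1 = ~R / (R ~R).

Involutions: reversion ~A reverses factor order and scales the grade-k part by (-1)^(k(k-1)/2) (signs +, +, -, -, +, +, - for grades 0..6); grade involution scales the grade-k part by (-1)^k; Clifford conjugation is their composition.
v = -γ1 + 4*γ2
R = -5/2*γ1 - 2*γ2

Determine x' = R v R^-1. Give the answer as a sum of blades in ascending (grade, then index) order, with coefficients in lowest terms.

~R = -5/2*γ1 - 2*γ2, and R ~R = -41/4, so R^-1 = ~R / (-41/4).
R v = 11/2 - 12*γ12
Answer: 151/41*γ1 - 76/41*γ2


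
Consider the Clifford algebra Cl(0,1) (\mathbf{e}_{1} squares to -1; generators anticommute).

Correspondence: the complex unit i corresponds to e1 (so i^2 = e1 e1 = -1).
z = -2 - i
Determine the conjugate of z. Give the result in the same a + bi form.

In blades: z = -2 - e_{1}.
Conjugation here is Clifford conjugation: the scalar is fixed and the grade-1 and grade-2 blades all flip sign, giving -2 + e_{1}; translating back:
Answer: -2 + i


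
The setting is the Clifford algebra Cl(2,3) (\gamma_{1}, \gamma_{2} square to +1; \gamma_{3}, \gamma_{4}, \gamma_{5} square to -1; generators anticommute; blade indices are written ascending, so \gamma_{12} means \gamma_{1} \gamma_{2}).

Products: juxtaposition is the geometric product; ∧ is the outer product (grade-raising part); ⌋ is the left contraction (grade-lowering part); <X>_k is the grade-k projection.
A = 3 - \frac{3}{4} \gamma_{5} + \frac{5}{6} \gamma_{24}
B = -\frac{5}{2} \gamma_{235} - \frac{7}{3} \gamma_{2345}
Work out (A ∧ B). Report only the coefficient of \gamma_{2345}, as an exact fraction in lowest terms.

step 1: -\frac{15}{2} \gamma_{235} - 7 \gamma_{2345}
Answer: -7


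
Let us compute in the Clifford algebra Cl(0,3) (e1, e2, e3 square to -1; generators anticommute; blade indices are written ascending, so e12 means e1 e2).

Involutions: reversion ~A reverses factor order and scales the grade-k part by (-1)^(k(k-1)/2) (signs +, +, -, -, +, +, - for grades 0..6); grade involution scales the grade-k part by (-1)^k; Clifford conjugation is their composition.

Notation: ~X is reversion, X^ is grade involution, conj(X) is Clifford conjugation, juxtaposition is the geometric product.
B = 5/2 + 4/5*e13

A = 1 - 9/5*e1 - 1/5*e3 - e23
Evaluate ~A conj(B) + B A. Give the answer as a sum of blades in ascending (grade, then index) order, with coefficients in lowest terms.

first term: 5/2 - 217/50*e1 - 97/50*e3 + 4/5*e12 - 4/5*e13 + 5/2*e23
second term: 5/2 - 217/50*e1 - 97/50*e3 - 4/5*e12 + 4/5*e13 - 5/2*e23
Answer: 5 - 217/25*e1 - 97/25*e3
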